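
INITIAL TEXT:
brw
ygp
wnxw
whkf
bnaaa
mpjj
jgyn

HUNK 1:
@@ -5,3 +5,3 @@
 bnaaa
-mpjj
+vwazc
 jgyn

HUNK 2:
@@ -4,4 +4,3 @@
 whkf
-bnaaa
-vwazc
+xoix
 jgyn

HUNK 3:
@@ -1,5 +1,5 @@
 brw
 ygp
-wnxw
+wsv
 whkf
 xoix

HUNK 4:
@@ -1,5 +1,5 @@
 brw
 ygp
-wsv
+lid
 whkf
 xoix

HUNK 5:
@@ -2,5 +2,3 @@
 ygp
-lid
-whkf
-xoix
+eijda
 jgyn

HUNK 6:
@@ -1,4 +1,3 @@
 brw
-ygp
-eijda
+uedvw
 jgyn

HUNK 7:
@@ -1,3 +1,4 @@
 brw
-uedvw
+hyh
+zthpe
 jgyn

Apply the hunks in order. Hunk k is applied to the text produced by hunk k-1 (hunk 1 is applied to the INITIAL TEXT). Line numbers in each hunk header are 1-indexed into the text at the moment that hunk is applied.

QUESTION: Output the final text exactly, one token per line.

Hunk 1: at line 5 remove [mpjj] add [vwazc] -> 7 lines: brw ygp wnxw whkf bnaaa vwazc jgyn
Hunk 2: at line 4 remove [bnaaa,vwazc] add [xoix] -> 6 lines: brw ygp wnxw whkf xoix jgyn
Hunk 3: at line 1 remove [wnxw] add [wsv] -> 6 lines: brw ygp wsv whkf xoix jgyn
Hunk 4: at line 1 remove [wsv] add [lid] -> 6 lines: brw ygp lid whkf xoix jgyn
Hunk 5: at line 2 remove [lid,whkf,xoix] add [eijda] -> 4 lines: brw ygp eijda jgyn
Hunk 6: at line 1 remove [ygp,eijda] add [uedvw] -> 3 lines: brw uedvw jgyn
Hunk 7: at line 1 remove [uedvw] add [hyh,zthpe] -> 4 lines: brw hyh zthpe jgyn

Answer: brw
hyh
zthpe
jgyn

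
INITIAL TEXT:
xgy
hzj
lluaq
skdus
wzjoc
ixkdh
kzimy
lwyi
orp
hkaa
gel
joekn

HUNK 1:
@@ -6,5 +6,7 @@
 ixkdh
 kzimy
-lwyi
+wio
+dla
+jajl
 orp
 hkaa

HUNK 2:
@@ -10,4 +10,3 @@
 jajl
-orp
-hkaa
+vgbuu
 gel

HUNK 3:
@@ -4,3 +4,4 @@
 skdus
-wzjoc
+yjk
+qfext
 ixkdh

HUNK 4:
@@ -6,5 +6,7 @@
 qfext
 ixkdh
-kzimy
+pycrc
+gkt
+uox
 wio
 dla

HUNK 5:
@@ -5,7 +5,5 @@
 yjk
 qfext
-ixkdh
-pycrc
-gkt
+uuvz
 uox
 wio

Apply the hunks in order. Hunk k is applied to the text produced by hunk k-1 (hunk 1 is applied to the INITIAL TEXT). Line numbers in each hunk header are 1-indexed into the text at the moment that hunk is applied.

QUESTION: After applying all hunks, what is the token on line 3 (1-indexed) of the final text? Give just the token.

Hunk 1: at line 6 remove [lwyi] add [wio,dla,jajl] -> 14 lines: xgy hzj lluaq skdus wzjoc ixkdh kzimy wio dla jajl orp hkaa gel joekn
Hunk 2: at line 10 remove [orp,hkaa] add [vgbuu] -> 13 lines: xgy hzj lluaq skdus wzjoc ixkdh kzimy wio dla jajl vgbuu gel joekn
Hunk 3: at line 4 remove [wzjoc] add [yjk,qfext] -> 14 lines: xgy hzj lluaq skdus yjk qfext ixkdh kzimy wio dla jajl vgbuu gel joekn
Hunk 4: at line 6 remove [kzimy] add [pycrc,gkt,uox] -> 16 lines: xgy hzj lluaq skdus yjk qfext ixkdh pycrc gkt uox wio dla jajl vgbuu gel joekn
Hunk 5: at line 5 remove [ixkdh,pycrc,gkt] add [uuvz] -> 14 lines: xgy hzj lluaq skdus yjk qfext uuvz uox wio dla jajl vgbuu gel joekn
Final line 3: lluaq

Answer: lluaq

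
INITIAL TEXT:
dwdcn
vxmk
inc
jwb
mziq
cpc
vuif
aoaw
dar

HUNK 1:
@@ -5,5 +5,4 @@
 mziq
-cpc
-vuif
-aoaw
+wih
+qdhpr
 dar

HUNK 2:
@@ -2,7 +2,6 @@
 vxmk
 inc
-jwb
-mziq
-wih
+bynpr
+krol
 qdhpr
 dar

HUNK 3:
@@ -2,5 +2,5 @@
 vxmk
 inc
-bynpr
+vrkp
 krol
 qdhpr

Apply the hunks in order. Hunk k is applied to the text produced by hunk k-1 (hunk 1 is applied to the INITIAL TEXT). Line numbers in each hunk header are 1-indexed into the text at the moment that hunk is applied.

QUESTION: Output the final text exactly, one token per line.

Answer: dwdcn
vxmk
inc
vrkp
krol
qdhpr
dar

Derivation:
Hunk 1: at line 5 remove [cpc,vuif,aoaw] add [wih,qdhpr] -> 8 lines: dwdcn vxmk inc jwb mziq wih qdhpr dar
Hunk 2: at line 2 remove [jwb,mziq,wih] add [bynpr,krol] -> 7 lines: dwdcn vxmk inc bynpr krol qdhpr dar
Hunk 3: at line 2 remove [bynpr] add [vrkp] -> 7 lines: dwdcn vxmk inc vrkp krol qdhpr dar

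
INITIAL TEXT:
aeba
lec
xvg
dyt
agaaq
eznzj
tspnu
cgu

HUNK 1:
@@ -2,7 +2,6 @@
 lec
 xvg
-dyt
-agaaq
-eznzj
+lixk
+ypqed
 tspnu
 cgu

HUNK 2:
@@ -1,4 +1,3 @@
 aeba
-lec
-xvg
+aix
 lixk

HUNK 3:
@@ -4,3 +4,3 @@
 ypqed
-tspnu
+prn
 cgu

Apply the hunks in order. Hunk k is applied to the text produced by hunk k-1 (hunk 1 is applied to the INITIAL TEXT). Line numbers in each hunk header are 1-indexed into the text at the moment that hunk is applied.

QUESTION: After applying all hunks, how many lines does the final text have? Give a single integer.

Hunk 1: at line 2 remove [dyt,agaaq,eznzj] add [lixk,ypqed] -> 7 lines: aeba lec xvg lixk ypqed tspnu cgu
Hunk 2: at line 1 remove [lec,xvg] add [aix] -> 6 lines: aeba aix lixk ypqed tspnu cgu
Hunk 3: at line 4 remove [tspnu] add [prn] -> 6 lines: aeba aix lixk ypqed prn cgu
Final line count: 6

Answer: 6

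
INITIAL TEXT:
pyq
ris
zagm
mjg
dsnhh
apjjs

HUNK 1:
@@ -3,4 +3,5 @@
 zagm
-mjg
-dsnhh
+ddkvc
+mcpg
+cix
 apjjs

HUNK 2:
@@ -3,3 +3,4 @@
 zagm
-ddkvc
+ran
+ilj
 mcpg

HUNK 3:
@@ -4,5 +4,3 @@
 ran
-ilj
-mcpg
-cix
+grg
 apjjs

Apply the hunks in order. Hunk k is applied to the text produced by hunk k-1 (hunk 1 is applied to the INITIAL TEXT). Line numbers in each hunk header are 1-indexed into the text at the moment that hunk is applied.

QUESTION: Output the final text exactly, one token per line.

Answer: pyq
ris
zagm
ran
grg
apjjs

Derivation:
Hunk 1: at line 3 remove [mjg,dsnhh] add [ddkvc,mcpg,cix] -> 7 lines: pyq ris zagm ddkvc mcpg cix apjjs
Hunk 2: at line 3 remove [ddkvc] add [ran,ilj] -> 8 lines: pyq ris zagm ran ilj mcpg cix apjjs
Hunk 3: at line 4 remove [ilj,mcpg,cix] add [grg] -> 6 lines: pyq ris zagm ran grg apjjs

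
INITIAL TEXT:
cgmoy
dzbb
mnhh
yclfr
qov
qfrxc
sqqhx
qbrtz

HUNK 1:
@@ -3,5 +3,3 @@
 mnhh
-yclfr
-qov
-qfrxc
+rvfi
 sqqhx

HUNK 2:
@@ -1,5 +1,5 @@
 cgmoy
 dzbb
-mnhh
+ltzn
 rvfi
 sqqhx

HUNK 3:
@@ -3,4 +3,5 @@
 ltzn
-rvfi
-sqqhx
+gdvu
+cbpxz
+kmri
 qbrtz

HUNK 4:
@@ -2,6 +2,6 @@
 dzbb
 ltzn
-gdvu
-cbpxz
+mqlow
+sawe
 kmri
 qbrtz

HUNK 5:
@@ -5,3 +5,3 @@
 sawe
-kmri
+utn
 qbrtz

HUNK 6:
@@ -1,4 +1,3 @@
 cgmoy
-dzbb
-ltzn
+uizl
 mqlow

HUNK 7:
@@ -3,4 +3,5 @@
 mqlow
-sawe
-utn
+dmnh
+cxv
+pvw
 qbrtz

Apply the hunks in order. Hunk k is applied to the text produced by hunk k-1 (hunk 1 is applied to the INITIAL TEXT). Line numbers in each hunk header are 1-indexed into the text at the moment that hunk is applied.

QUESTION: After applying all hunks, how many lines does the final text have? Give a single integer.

Hunk 1: at line 3 remove [yclfr,qov,qfrxc] add [rvfi] -> 6 lines: cgmoy dzbb mnhh rvfi sqqhx qbrtz
Hunk 2: at line 1 remove [mnhh] add [ltzn] -> 6 lines: cgmoy dzbb ltzn rvfi sqqhx qbrtz
Hunk 3: at line 3 remove [rvfi,sqqhx] add [gdvu,cbpxz,kmri] -> 7 lines: cgmoy dzbb ltzn gdvu cbpxz kmri qbrtz
Hunk 4: at line 2 remove [gdvu,cbpxz] add [mqlow,sawe] -> 7 lines: cgmoy dzbb ltzn mqlow sawe kmri qbrtz
Hunk 5: at line 5 remove [kmri] add [utn] -> 7 lines: cgmoy dzbb ltzn mqlow sawe utn qbrtz
Hunk 6: at line 1 remove [dzbb,ltzn] add [uizl] -> 6 lines: cgmoy uizl mqlow sawe utn qbrtz
Hunk 7: at line 3 remove [sawe,utn] add [dmnh,cxv,pvw] -> 7 lines: cgmoy uizl mqlow dmnh cxv pvw qbrtz
Final line count: 7

Answer: 7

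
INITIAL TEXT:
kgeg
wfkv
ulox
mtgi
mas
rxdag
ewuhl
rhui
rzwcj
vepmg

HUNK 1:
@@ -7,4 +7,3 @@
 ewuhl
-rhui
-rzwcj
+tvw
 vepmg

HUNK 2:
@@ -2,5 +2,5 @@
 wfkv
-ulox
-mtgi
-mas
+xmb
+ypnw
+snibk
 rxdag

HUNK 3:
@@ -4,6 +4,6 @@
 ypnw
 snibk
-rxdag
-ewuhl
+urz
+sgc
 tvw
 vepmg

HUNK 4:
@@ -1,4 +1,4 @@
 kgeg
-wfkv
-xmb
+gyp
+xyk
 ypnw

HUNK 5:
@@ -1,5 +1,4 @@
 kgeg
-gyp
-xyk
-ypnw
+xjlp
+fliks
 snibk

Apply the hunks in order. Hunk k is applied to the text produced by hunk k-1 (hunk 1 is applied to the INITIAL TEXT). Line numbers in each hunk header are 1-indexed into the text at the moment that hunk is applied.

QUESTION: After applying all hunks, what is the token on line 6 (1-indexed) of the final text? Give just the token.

Answer: sgc

Derivation:
Hunk 1: at line 7 remove [rhui,rzwcj] add [tvw] -> 9 lines: kgeg wfkv ulox mtgi mas rxdag ewuhl tvw vepmg
Hunk 2: at line 2 remove [ulox,mtgi,mas] add [xmb,ypnw,snibk] -> 9 lines: kgeg wfkv xmb ypnw snibk rxdag ewuhl tvw vepmg
Hunk 3: at line 4 remove [rxdag,ewuhl] add [urz,sgc] -> 9 lines: kgeg wfkv xmb ypnw snibk urz sgc tvw vepmg
Hunk 4: at line 1 remove [wfkv,xmb] add [gyp,xyk] -> 9 lines: kgeg gyp xyk ypnw snibk urz sgc tvw vepmg
Hunk 5: at line 1 remove [gyp,xyk,ypnw] add [xjlp,fliks] -> 8 lines: kgeg xjlp fliks snibk urz sgc tvw vepmg
Final line 6: sgc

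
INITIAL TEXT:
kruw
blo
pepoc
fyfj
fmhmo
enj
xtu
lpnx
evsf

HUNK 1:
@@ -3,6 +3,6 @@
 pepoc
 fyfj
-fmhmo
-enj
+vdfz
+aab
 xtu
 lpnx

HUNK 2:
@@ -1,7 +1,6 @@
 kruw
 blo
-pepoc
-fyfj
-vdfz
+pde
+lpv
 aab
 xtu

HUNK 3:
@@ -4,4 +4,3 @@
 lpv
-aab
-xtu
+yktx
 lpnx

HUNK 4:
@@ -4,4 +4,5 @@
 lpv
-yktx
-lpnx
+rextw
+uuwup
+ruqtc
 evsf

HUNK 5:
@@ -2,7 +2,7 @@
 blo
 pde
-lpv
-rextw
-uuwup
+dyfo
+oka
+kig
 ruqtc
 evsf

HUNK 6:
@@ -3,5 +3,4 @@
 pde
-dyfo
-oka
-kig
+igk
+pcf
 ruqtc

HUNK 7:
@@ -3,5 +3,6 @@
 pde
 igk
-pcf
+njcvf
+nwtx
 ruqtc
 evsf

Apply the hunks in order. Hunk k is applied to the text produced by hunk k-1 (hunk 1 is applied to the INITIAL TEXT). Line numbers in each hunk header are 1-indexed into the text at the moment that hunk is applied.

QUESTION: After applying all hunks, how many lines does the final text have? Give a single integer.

Hunk 1: at line 3 remove [fmhmo,enj] add [vdfz,aab] -> 9 lines: kruw blo pepoc fyfj vdfz aab xtu lpnx evsf
Hunk 2: at line 1 remove [pepoc,fyfj,vdfz] add [pde,lpv] -> 8 lines: kruw blo pde lpv aab xtu lpnx evsf
Hunk 3: at line 4 remove [aab,xtu] add [yktx] -> 7 lines: kruw blo pde lpv yktx lpnx evsf
Hunk 4: at line 4 remove [yktx,lpnx] add [rextw,uuwup,ruqtc] -> 8 lines: kruw blo pde lpv rextw uuwup ruqtc evsf
Hunk 5: at line 2 remove [lpv,rextw,uuwup] add [dyfo,oka,kig] -> 8 lines: kruw blo pde dyfo oka kig ruqtc evsf
Hunk 6: at line 3 remove [dyfo,oka,kig] add [igk,pcf] -> 7 lines: kruw blo pde igk pcf ruqtc evsf
Hunk 7: at line 3 remove [pcf] add [njcvf,nwtx] -> 8 lines: kruw blo pde igk njcvf nwtx ruqtc evsf
Final line count: 8

Answer: 8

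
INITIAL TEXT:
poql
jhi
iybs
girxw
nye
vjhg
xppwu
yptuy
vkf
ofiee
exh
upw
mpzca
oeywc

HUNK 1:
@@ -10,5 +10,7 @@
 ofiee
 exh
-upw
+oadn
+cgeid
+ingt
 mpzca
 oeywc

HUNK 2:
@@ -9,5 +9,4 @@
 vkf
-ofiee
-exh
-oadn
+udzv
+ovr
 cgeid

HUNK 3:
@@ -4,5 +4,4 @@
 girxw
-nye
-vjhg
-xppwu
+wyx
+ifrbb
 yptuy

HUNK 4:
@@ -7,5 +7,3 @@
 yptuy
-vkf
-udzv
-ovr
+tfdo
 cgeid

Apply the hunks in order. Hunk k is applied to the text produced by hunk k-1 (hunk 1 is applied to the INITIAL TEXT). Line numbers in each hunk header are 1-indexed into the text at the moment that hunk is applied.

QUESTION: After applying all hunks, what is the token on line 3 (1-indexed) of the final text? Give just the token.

Hunk 1: at line 10 remove [upw] add [oadn,cgeid,ingt] -> 16 lines: poql jhi iybs girxw nye vjhg xppwu yptuy vkf ofiee exh oadn cgeid ingt mpzca oeywc
Hunk 2: at line 9 remove [ofiee,exh,oadn] add [udzv,ovr] -> 15 lines: poql jhi iybs girxw nye vjhg xppwu yptuy vkf udzv ovr cgeid ingt mpzca oeywc
Hunk 3: at line 4 remove [nye,vjhg,xppwu] add [wyx,ifrbb] -> 14 lines: poql jhi iybs girxw wyx ifrbb yptuy vkf udzv ovr cgeid ingt mpzca oeywc
Hunk 4: at line 7 remove [vkf,udzv,ovr] add [tfdo] -> 12 lines: poql jhi iybs girxw wyx ifrbb yptuy tfdo cgeid ingt mpzca oeywc
Final line 3: iybs

Answer: iybs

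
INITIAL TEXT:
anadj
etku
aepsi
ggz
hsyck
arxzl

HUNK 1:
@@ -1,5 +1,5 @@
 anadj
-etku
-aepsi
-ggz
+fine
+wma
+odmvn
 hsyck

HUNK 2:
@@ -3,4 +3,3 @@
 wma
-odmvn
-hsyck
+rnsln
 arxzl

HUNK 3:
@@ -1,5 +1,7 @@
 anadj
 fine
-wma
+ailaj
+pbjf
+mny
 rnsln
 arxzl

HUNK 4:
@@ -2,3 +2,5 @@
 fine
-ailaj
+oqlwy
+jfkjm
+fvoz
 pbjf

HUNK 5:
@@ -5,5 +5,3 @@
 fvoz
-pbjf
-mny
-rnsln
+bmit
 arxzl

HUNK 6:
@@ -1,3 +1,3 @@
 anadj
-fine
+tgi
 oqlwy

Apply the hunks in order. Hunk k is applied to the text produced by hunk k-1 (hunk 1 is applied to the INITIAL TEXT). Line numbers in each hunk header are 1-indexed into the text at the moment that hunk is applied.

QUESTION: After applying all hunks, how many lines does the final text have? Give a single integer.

Answer: 7

Derivation:
Hunk 1: at line 1 remove [etku,aepsi,ggz] add [fine,wma,odmvn] -> 6 lines: anadj fine wma odmvn hsyck arxzl
Hunk 2: at line 3 remove [odmvn,hsyck] add [rnsln] -> 5 lines: anadj fine wma rnsln arxzl
Hunk 3: at line 1 remove [wma] add [ailaj,pbjf,mny] -> 7 lines: anadj fine ailaj pbjf mny rnsln arxzl
Hunk 4: at line 2 remove [ailaj] add [oqlwy,jfkjm,fvoz] -> 9 lines: anadj fine oqlwy jfkjm fvoz pbjf mny rnsln arxzl
Hunk 5: at line 5 remove [pbjf,mny,rnsln] add [bmit] -> 7 lines: anadj fine oqlwy jfkjm fvoz bmit arxzl
Hunk 6: at line 1 remove [fine] add [tgi] -> 7 lines: anadj tgi oqlwy jfkjm fvoz bmit arxzl
Final line count: 7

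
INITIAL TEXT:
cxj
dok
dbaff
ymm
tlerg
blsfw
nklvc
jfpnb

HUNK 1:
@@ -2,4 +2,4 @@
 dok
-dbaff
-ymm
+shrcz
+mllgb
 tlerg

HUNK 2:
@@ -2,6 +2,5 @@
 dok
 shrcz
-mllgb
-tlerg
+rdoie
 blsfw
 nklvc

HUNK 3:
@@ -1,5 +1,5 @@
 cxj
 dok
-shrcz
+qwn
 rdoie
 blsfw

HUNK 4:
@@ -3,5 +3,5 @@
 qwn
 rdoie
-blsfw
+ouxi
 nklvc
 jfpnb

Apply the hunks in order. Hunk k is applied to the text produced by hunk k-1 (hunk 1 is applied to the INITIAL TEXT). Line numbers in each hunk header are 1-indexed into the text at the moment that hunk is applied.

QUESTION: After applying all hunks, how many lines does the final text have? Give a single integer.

Answer: 7

Derivation:
Hunk 1: at line 2 remove [dbaff,ymm] add [shrcz,mllgb] -> 8 lines: cxj dok shrcz mllgb tlerg blsfw nklvc jfpnb
Hunk 2: at line 2 remove [mllgb,tlerg] add [rdoie] -> 7 lines: cxj dok shrcz rdoie blsfw nklvc jfpnb
Hunk 3: at line 1 remove [shrcz] add [qwn] -> 7 lines: cxj dok qwn rdoie blsfw nklvc jfpnb
Hunk 4: at line 3 remove [blsfw] add [ouxi] -> 7 lines: cxj dok qwn rdoie ouxi nklvc jfpnb
Final line count: 7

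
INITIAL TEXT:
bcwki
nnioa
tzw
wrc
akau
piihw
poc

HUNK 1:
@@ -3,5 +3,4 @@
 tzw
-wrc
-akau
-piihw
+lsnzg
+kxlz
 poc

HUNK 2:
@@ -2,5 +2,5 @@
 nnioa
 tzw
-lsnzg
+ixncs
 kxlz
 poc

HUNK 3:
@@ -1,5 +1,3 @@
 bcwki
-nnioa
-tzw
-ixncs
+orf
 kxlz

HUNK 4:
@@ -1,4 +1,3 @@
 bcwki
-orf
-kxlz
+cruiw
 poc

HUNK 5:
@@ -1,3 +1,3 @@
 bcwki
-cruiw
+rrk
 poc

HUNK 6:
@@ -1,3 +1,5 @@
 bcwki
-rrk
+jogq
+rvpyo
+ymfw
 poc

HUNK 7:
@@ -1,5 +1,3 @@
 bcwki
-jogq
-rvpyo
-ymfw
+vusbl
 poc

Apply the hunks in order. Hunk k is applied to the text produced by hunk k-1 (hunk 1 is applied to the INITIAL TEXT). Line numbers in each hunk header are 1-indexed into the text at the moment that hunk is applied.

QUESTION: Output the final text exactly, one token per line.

Hunk 1: at line 3 remove [wrc,akau,piihw] add [lsnzg,kxlz] -> 6 lines: bcwki nnioa tzw lsnzg kxlz poc
Hunk 2: at line 2 remove [lsnzg] add [ixncs] -> 6 lines: bcwki nnioa tzw ixncs kxlz poc
Hunk 3: at line 1 remove [nnioa,tzw,ixncs] add [orf] -> 4 lines: bcwki orf kxlz poc
Hunk 4: at line 1 remove [orf,kxlz] add [cruiw] -> 3 lines: bcwki cruiw poc
Hunk 5: at line 1 remove [cruiw] add [rrk] -> 3 lines: bcwki rrk poc
Hunk 6: at line 1 remove [rrk] add [jogq,rvpyo,ymfw] -> 5 lines: bcwki jogq rvpyo ymfw poc
Hunk 7: at line 1 remove [jogq,rvpyo,ymfw] add [vusbl] -> 3 lines: bcwki vusbl poc

Answer: bcwki
vusbl
poc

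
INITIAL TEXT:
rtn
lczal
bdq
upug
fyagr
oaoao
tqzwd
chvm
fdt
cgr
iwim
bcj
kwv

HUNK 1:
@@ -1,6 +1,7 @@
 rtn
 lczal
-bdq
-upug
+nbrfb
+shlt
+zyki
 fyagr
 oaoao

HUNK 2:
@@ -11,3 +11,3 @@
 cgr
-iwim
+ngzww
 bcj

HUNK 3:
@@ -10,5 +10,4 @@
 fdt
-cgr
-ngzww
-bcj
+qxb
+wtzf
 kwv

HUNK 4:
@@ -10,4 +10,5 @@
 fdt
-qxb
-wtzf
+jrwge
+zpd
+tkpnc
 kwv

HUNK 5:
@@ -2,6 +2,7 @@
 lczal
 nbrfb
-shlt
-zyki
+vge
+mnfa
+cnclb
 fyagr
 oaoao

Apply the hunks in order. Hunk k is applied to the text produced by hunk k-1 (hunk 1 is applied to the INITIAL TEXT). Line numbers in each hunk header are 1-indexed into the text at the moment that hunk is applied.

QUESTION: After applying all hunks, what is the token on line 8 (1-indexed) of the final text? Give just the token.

Hunk 1: at line 1 remove [bdq,upug] add [nbrfb,shlt,zyki] -> 14 lines: rtn lczal nbrfb shlt zyki fyagr oaoao tqzwd chvm fdt cgr iwim bcj kwv
Hunk 2: at line 11 remove [iwim] add [ngzww] -> 14 lines: rtn lczal nbrfb shlt zyki fyagr oaoao tqzwd chvm fdt cgr ngzww bcj kwv
Hunk 3: at line 10 remove [cgr,ngzww,bcj] add [qxb,wtzf] -> 13 lines: rtn lczal nbrfb shlt zyki fyagr oaoao tqzwd chvm fdt qxb wtzf kwv
Hunk 4: at line 10 remove [qxb,wtzf] add [jrwge,zpd,tkpnc] -> 14 lines: rtn lczal nbrfb shlt zyki fyagr oaoao tqzwd chvm fdt jrwge zpd tkpnc kwv
Hunk 5: at line 2 remove [shlt,zyki] add [vge,mnfa,cnclb] -> 15 lines: rtn lczal nbrfb vge mnfa cnclb fyagr oaoao tqzwd chvm fdt jrwge zpd tkpnc kwv
Final line 8: oaoao

Answer: oaoao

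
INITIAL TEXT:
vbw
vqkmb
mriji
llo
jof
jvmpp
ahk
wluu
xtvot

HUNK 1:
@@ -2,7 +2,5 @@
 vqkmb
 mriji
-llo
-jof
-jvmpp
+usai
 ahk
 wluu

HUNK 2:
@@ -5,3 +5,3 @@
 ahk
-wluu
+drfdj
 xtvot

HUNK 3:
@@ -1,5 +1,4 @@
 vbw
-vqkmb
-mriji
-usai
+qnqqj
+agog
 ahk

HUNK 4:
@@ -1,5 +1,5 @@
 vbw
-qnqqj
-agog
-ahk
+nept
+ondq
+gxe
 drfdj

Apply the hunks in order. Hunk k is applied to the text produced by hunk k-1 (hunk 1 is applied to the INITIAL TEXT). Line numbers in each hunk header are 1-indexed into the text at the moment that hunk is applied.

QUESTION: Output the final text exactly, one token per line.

Answer: vbw
nept
ondq
gxe
drfdj
xtvot

Derivation:
Hunk 1: at line 2 remove [llo,jof,jvmpp] add [usai] -> 7 lines: vbw vqkmb mriji usai ahk wluu xtvot
Hunk 2: at line 5 remove [wluu] add [drfdj] -> 7 lines: vbw vqkmb mriji usai ahk drfdj xtvot
Hunk 3: at line 1 remove [vqkmb,mriji,usai] add [qnqqj,agog] -> 6 lines: vbw qnqqj agog ahk drfdj xtvot
Hunk 4: at line 1 remove [qnqqj,agog,ahk] add [nept,ondq,gxe] -> 6 lines: vbw nept ondq gxe drfdj xtvot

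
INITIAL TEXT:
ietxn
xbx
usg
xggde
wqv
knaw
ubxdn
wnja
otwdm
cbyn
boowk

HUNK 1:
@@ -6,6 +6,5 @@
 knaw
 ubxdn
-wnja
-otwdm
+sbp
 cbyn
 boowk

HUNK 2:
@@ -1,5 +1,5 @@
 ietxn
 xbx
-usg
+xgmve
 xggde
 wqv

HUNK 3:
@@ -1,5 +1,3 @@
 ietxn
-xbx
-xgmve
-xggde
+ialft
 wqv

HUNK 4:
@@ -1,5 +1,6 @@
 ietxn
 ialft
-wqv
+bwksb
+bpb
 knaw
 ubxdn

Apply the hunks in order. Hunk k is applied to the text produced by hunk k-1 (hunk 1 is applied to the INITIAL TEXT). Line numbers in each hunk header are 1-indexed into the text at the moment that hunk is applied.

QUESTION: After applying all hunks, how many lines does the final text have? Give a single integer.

Answer: 9

Derivation:
Hunk 1: at line 6 remove [wnja,otwdm] add [sbp] -> 10 lines: ietxn xbx usg xggde wqv knaw ubxdn sbp cbyn boowk
Hunk 2: at line 1 remove [usg] add [xgmve] -> 10 lines: ietxn xbx xgmve xggde wqv knaw ubxdn sbp cbyn boowk
Hunk 3: at line 1 remove [xbx,xgmve,xggde] add [ialft] -> 8 lines: ietxn ialft wqv knaw ubxdn sbp cbyn boowk
Hunk 4: at line 1 remove [wqv] add [bwksb,bpb] -> 9 lines: ietxn ialft bwksb bpb knaw ubxdn sbp cbyn boowk
Final line count: 9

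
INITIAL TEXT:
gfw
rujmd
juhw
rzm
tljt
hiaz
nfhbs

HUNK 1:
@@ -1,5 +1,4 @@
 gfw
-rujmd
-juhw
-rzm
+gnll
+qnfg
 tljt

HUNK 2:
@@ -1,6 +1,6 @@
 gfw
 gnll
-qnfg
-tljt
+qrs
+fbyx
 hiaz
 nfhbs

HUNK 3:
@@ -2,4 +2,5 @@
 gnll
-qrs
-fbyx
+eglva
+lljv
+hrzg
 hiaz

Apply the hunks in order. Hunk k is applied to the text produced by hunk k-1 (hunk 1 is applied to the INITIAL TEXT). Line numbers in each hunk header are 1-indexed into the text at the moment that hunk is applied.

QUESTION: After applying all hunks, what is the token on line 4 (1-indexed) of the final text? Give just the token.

Answer: lljv

Derivation:
Hunk 1: at line 1 remove [rujmd,juhw,rzm] add [gnll,qnfg] -> 6 lines: gfw gnll qnfg tljt hiaz nfhbs
Hunk 2: at line 1 remove [qnfg,tljt] add [qrs,fbyx] -> 6 lines: gfw gnll qrs fbyx hiaz nfhbs
Hunk 3: at line 2 remove [qrs,fbyx] add [eglva,lljv,hrzg] -> 7 lines: gfw gnll eglva lljv hrzg hiaz nfhbs
Final line 4: lljv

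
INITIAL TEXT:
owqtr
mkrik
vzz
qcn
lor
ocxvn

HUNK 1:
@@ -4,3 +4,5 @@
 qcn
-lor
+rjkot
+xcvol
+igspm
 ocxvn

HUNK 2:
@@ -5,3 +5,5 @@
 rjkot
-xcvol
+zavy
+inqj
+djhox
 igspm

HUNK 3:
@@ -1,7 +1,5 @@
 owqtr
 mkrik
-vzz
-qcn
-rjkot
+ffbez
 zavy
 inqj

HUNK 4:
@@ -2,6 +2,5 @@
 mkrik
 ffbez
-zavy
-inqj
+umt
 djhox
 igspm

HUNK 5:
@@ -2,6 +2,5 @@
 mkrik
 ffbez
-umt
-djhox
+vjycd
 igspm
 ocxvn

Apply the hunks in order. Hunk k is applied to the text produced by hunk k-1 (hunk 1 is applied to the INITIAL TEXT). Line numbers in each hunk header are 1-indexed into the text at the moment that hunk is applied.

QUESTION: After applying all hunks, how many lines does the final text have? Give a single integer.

Hunk 1: at line 4 remove [lor] add [rjkot,xcvol,igspm] -> 8 lines: owqtr mkrik vzz qcn rjkot xcvol igspm ocxvn
Hunk 2: at line 5 remove [xcvol] add [zavy,inqj,djhox] -> 10 lines: owqtr mkrik vzz qcn rjkot zavy inqj djhox igspm ocxvn
Hunk 3: at line 1 remove [vzz,qcn,rjkot] add [ffbez] -> 8 lines: owqtr mkrik ffbez zavy inqj djhox igspm ocxvn
Hunk 4: at line 2 remove [zavy,inqj] add [umt] -> 7 lines: owqtr mkrik ffbez umt djhox igspm ocxvn
Hunk 5: at line 2 remove [umt,djhox] add [vjycd] -> 6 lines: owqtr mkrik ffbez vjycd igspm ocxvn
Final line count: 6

Answer: 6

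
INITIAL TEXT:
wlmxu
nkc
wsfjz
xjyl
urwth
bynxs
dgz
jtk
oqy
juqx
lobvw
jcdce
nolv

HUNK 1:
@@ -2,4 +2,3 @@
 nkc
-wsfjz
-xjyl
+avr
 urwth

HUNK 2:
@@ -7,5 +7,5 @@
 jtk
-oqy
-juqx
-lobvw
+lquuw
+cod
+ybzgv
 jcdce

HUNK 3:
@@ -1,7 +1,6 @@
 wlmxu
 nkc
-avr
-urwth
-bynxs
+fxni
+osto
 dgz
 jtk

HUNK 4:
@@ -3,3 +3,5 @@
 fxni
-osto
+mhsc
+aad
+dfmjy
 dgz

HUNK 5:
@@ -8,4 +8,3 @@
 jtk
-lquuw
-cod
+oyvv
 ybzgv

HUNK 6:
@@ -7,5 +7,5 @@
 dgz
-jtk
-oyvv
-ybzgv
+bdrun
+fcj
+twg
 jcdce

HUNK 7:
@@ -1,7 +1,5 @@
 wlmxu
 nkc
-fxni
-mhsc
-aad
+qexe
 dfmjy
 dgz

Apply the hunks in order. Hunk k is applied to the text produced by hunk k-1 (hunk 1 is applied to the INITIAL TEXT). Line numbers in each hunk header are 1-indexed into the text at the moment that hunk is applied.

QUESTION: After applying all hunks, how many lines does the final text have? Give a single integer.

Answer: 10

Derivation:
Hunk 1: at line 2 remove [wsfjz,xjyl] add [avr] -> 12 lines: wlmxu nkc avr urwth bynxs dgz jtk oqy juqx lobvw jcdce nolv
Hunk 2: at line 7 remove [oqy,juqx,lobvw] add [lquuw,cod,ybzgv] -> 12 lines: wlmxu nkc avr urwth bynxs dgz jtk lquuw cod ybzgv jcdce nolv
Hunk 3: at line 1 remove [avr,urwth,bynxs] add [fxni,osto] -> 11 lines: wlmxu nkc fxni osto dgz jtk lquuw cod ybzgv jcdce nolv
Hunk 4: at line 3 remove [osto] add [mhsc,aad,dfmjy] -> 13 lines: wlmxu nkc fxni mhsc aad dfmjy dgz jtk lquuw cod ybzgv jcdce nolv
Hunk 5: at line 8 remove [lquuw,cod] add [oyvv] -> 12 lines: wlmxu nkc fxni mhsc aad dfmjy dgz jtk oyvv ybzgv jcdce nolv
Hunk 6: at line 7 remove [jtk,oyvv,ybzgv] add [bdrun,fcj,twg] -> 12 lines: wlmxu nkc fxni mhsc aad dfmjy dgz bdrun fcj twg jcdce nolv
Hunk 7: at line 1 remove [fxni,mhsc,aad] add [qexe] -> 10 lines: wlmxu nkc qexe dfmjy dgz bdrun fcj twg jcdce nolv
Final line count: 10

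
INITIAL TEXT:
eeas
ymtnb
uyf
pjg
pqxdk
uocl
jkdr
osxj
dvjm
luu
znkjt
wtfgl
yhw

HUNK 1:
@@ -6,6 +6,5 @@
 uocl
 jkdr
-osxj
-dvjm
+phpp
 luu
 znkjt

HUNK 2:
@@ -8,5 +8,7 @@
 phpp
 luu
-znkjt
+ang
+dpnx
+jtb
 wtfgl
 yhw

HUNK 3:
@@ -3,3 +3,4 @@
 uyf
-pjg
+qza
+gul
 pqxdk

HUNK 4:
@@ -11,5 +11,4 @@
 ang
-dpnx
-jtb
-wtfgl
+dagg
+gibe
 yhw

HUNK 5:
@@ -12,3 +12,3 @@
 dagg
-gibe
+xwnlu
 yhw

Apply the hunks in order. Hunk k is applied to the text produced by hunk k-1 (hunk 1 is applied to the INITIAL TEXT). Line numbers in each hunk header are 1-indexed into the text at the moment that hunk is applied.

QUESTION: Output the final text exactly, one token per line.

Hunk 1: at line 6 remove [osxj,dvjm] add [phpp] -> 12 lines: eeas ymtnb uyf pjg pqxdk uocl jkdr phpp luu znkjt wtfgl yhw
Hunk 2: at line 8 remove [znkjt] add [ang,dpnx,jtb] -> 14 lines: eeas ymtnb uyf pjg pqxdk uocl jkdr phpp luu ang dpnx jtb wtfgl yhw
Hunk 3: at line 3 remove [pjg] add [qza,gul] -> 15 lines: eeas ymtnb uyf qza gul pqxdk uocl jkdr phpp luu ang dpnx jtb wtfgl yhw
Hunk 4: at line 11 remove [dpnx,jtb,wtfgl] add [dagg,gibe] -> 14 lines: eeas ymtnb uyf qza gul pqxdk uocl jkdr phpp luu ang dagg gibe yhw
Hunk 5: at line 12 remove [gibe] add [xwnlu] -> 14 lines: eeas ymtnb uyf qza gul pqxdk uocl jkdr phpp luu ang dagg xwnlu yhw

Answer: eeas
ymtnb
uyf
qza
gul
pqxdk
uocl
jkdr
phpp
luu
ang
dagg
xwnlu
yhw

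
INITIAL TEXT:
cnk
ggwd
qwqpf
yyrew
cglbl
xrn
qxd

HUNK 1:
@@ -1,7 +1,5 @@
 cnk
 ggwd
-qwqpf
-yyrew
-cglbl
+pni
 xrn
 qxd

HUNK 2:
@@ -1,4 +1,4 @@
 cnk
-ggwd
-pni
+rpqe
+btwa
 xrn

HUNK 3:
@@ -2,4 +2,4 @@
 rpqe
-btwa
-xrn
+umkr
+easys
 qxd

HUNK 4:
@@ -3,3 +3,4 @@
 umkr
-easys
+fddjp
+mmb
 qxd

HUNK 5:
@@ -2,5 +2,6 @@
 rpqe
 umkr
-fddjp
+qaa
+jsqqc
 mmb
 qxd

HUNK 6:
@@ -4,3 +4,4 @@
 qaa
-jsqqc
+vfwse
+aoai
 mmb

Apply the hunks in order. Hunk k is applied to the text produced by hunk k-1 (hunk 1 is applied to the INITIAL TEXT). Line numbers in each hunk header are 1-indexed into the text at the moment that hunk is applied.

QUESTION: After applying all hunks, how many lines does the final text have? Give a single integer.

Hunk 1: at line 1 remove [qwqpf,yyrew,cglbl] add [pni] -> 5 lines: cnk ggwd pni xrn qxd
Hunk 2: at line 1 remove [ggwd,pni] add [rpqe,btwa] -> 5 lines: cnk rpqe btwa xrn qxd
Hunk 3: at line 2 remove [btwa,xrn] add [umkr,easys] -> 5 lines: cnk rpqe umkr easys qxd
Hunk 4: at line 3 remove [easys] add [fddjp,mmb] -> 6 lines: cnk rpqe umkr fddjp mmb qxd
Hunk 5: at line 2 remove [fddjp] add [qaa,jsqqc] -> 7 lines: cnk rpqe umkr qaa jsqqc mmb qxd
Hunk 6: at line 4 remove [jsqqc] add [vfwse,aoai] -> 8 lines: cnk rpqe umkr qaa vfwse aoai mmb qxd
Final line count: 8

Answer: 8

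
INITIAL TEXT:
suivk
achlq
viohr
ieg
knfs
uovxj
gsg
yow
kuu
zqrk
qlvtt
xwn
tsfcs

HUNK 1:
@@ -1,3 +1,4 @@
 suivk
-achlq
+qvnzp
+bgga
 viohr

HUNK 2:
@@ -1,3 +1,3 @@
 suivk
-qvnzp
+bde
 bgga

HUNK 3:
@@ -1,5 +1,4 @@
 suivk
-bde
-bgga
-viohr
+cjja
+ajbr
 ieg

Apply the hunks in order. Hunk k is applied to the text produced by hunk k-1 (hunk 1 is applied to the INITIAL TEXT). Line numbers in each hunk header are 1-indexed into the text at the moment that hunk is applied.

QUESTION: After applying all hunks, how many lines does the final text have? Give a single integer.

Hunk 1: at line 1 remove [achlq] add [qvnzp,bgga] -> 14 lines: suivk qvnzp bgga viohr ieg knfs uovxj gsg yow kuu zqrk qlvtt xwn tsfcs
Hunk 2: at line 1 remove [qvnzp] add [bde] -> 14 lines: suivk bde bgga viohr ieg knfs uovxj gsg yow kuu zqrk qlvtt xwn tsfcs
Hunk 3: at line 1 remove [bde,bgga,viohr] add [cjja,ajbr] -> 13 lines: suivk cjja ajbr ieg knfs uovxj gsg yow kuu zqrk qlvtt xwn tsfcs
Final line count: 13

Answer: 13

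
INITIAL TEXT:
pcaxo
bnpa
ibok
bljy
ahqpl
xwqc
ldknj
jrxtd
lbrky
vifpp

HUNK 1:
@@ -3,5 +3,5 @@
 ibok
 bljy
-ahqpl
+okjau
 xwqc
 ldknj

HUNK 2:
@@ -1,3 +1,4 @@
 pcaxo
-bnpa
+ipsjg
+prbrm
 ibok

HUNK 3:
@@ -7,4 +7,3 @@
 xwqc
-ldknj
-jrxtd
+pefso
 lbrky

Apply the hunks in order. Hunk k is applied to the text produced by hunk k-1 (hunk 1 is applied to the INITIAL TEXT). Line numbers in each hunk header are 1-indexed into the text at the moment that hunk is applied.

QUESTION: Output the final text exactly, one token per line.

Hunk 1: at line 3 remove [ahqpl] add [okjau] -> 10 lines: pcaxo bnpa ibok bljy okjau xwqc ldknj jrxtd lbrky vifpp
Hunk 2: at line 1 remove [bnpa] add [ipsjg,prbrm] -> 11 lines: pcaxo ipsjg prbrm ibok bljy okjau xwqc ldknj jrxtd lbrky vifpp
Hunk 3: at line 7 remove [ldknj,jrxtd] add [pefso] -> 10 lines: pcaxo ipsjg prbrm ibok bljy okjau xwqc pefso lbrky vifpp

Answer: pcaxo
ipsjg
prbrm
ibok
bljy
okjau
xwqc
pefso
lbrky
vifpp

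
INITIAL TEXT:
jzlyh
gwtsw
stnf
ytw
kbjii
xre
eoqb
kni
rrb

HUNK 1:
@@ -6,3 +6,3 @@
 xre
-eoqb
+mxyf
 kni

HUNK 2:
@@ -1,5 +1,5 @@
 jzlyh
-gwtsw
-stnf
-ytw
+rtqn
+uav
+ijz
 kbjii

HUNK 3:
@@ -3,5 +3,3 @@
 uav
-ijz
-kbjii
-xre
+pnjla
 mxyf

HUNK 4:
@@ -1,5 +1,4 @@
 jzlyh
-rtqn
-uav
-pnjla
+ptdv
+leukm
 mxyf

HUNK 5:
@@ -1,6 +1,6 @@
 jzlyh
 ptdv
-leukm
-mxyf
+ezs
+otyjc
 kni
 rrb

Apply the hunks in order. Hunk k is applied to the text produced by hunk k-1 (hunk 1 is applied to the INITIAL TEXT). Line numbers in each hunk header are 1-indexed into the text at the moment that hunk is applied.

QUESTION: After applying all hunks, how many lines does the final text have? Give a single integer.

Hunk 1: at line 6 remove [eoqb] add [mxyf] -> 9 lines: jzlyh gwtsw stnf ytw kbjii xre mxyf kni rrb
Hunk 2: at line 1 remove [gwtsw,stnf,ytw] add [rtqn,uav,ijz] -> 9 lines: jzlyh rtqn uav ijz kbjii xre mxyf kni rrb
Hunk 3: at line 3 remove [ijz,kbjii,xre] add [pnjla] -> 7 lines: jzlyh rtqn uav pnjla mxyf kni rrb
Hunk 4: at line 1 remove [rtqn,uav,pnjla] add [ptdv,leukm] -> 6 lines: jzlyh ptdv leukm mxyf kni rrb
Hunk 5: at line 1 remove [leukm,mxyf] add [ezs,otyjc] -> 6 lines: jzlyh ptdv ezs otyjc kni rrb
Final line count: 6

Answer: 6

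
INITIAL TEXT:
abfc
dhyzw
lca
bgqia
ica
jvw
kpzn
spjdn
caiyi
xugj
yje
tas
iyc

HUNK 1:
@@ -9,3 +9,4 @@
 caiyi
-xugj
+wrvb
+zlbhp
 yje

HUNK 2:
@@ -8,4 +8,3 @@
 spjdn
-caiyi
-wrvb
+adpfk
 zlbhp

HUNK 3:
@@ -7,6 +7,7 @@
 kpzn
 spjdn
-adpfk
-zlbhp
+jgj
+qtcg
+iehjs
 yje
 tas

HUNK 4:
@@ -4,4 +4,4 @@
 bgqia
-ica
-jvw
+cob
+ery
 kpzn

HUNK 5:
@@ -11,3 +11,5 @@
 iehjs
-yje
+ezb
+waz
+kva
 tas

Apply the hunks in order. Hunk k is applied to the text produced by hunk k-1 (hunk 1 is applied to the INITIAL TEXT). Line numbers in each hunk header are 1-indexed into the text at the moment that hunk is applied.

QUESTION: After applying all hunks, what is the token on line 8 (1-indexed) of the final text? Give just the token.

Hunk 1: at line 9 remove [xugj] add [wrvb,zlbhp] -> 14 lines: abfc dhyzw lca bgqia ica jvw kpzn spjdn caiyi wrvb zlbhp yje tas iyc
Hunk 2: at line 8 remove [caiyi,wrvb] add [adpfk] -> 13 lines: abfc dhyzw lca bgqia ica jvw kpzn spjdn adpfk zlbhp yje tas iyc
Hunk 3: at line 7 remove [adpfk,zlbhp] add [jgj,qtcg,iehjs] -> 14 lines: abfc dhyzw lca bgqia ica jvw kpzn spjdn jgj qtcg iehjs yje tas iyc
Hunk 4: at line 4 remove [ica,jvw] add [cob,ery] -> 14 lines: abfc dhyzw lca bgqia cob ery kpzn spjdn jgj qtcg iehjs yje tas iyc
Hunk 5: at line 11 remove [yje] add [ezb,waz,kva] -> 16 lines: abfc dhyzw lca bgqia cob ery kpzn spjdn jgj qtcg iehjs ezb waz kva tas iyc
Final line 8: spjdn

Answer: spjdn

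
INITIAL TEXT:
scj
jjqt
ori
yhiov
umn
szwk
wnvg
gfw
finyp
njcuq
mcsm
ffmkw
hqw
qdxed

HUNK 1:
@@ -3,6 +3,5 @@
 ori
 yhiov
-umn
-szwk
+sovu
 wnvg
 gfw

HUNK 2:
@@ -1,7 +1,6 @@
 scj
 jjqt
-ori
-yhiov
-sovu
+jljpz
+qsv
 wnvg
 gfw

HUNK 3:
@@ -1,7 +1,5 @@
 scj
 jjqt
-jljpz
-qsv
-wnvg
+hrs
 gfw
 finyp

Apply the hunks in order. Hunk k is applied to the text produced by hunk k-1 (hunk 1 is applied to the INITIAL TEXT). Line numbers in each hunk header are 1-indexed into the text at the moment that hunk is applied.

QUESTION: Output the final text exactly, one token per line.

Answer: scj
jjqt
hrs
gfw
finyp
njcuq
mcsm
ffmkw
hqw
qdxed

Derivation:
Hunk 1: at line 3 remove [umn,szwk] add [sovu] -> 13 lines: scj jjqt ori yhiov sovu wnvg gfw finyp njcuq mcsm ffmkw hqw qdxed
Hunk 2: at line 1 remove [ori,yhiov,sovu] add [jljpz,qsv] -> 12 lines: scj jjqt jljpz qsv wnvg gfw finyp njcuq mcsm ffmkw hqw qdxed
Hunk 3: at line 1 remove [jljpz,qsv,wnvg] add [hrs] -> 10 lines: scj jjqt hrs gfw finyp njcuq mcsm ffmkw hqw qdxed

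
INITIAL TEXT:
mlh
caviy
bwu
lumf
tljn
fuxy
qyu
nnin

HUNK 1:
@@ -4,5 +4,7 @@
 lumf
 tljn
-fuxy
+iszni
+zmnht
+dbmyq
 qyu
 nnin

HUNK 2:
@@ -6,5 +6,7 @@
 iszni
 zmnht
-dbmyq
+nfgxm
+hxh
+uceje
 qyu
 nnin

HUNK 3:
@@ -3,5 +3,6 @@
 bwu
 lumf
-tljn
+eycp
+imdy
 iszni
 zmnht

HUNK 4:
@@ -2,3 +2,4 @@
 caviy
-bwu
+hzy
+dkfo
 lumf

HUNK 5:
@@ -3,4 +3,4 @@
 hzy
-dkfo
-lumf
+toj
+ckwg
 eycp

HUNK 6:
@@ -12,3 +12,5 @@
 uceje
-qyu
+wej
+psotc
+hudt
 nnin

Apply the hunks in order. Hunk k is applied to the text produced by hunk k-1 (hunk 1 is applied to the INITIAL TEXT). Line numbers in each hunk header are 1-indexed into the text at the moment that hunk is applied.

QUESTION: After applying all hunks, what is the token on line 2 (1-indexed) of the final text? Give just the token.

Answer: caviy

Derivation:
Hunk 1: at line 4 remove [fuxy] add [iszni,zmnht,dbmyq] -> 10 lines: mlh caviy bwu lumf tljn iszni zmnht dbmyq qyu nnin
Hunk 2: at line 6 remove [dbmyq] add [nfgxm,hxh,uceje] -> 12 lines: mlh caviy bwu lumf tljn iszni zmnht nfgxm hxh uceje qyu nnin
Hunk 3: at line 3 remove [tljn] add [eycp,imdy] -> 13 lines: mlh caviy bwu lumf eycp imdy iszni zmnht nfgxm hxh uceje qyu nnin
Hunk 4: at line 2 remove [bwu] add [hzy,dkfo] -> 14 lines: mlh caviy hzy dkfo lumf eycp imdy iszni zmnht nfgxm hxh uceje qyu nnin
Hunk 5: at line 3 remove [dkfo,lumf] add [toj,ckwg] -> 14 lines: mlh caviy hzy toj ckwg eycp imdy iszni zmnht nfgxm hxh uceje qyu nnin
Hunk 6: at line 12 remove [qyu] add [wej,psotc,hudt] -> 16 lines: mlh caviy hzy toj ckwg eycp imdy iszni zmnht nfgxm hxh uceje wej psotc hudt nnin
Final line 2: caviy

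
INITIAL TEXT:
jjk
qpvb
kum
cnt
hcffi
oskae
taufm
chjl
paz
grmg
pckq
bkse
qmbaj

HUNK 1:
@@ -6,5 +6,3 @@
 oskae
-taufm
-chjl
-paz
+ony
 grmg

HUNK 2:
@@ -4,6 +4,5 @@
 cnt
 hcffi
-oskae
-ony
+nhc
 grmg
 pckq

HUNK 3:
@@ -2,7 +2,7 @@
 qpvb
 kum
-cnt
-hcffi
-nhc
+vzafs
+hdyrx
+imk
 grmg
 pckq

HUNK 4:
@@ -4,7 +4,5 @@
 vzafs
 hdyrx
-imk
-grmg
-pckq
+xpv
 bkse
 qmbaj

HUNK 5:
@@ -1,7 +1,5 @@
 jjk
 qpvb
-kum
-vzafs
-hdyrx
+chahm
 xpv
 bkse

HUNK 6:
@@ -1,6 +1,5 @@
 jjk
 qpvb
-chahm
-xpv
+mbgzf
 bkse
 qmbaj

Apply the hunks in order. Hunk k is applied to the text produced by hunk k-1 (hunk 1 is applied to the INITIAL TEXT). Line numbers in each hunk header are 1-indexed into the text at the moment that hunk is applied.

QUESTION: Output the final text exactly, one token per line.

Answer: jjk
qpvb
mbgzf
bkse
qmbaj

Derivation:
Hunk 1: at line 6 remove [taufm,chjl,paz] add [ony] -> 11 lines: jjk qpvb kum cnt hcffi oskae ony grmg pckq bkse qmbaj
Hunk 2: at line 4 remove [oskae,ony] add [nhc] -> 10 lines: jjk qpvb kum cnt hcffi nhc grmg pckq bkse qmbaj
Hunk 3: at line 2 remove [cnt,hcffi,nhc] add [vzafs,hdyrx,imk] -> 10 lines: jjk qpvb kum vzafs hdyrx imk grmg pckq bkse qmbaj
Hunk 4: at line 4 remove [imk,grmg,pckq] add [xpv] -> 8 lines: jjk qpvb kum vzafs hdyrx xpv bkse qmbaj
Hunk 5: at line 1 remove [kum,vzafs,hdyrx] add [chahm] -> 6 lines: jjk qpvb chahm xpv bkse qmbaj
Hunk 6: at line 1 remove [chahm,xpv] add [mbgzf] -> 5 lines: jjk qpvb mbgzf bkse qmbaj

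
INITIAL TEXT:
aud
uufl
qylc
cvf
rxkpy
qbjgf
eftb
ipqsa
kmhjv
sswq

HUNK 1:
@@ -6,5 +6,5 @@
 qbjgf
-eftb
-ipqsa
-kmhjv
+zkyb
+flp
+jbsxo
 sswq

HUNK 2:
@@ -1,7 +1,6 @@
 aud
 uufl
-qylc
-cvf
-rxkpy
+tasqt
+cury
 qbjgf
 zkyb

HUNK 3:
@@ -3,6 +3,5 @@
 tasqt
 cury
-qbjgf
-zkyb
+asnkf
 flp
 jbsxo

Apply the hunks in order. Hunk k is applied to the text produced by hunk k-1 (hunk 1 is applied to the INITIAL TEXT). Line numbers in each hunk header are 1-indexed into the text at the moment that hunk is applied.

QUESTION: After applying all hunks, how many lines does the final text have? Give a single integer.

Answer: 8

Derivation:
Hunk 1: at line 6 remove [eftb,ipqsa,kmhjv] add [zkyb,flp,jbsxo] -> 10 lines: aud uufl qylc cvf rxkpy qbjgf zkyb flp jbsxo sswq
Hunk 2: at line 1 remove [qylc,cvf,rxkpy] add [tasqt,cury] -> 9 lines: aud uufl tasqt cury qbjgf zkyb flp jbsxo sswq
Hunk 3: at line 3 remove [qbjgf,zkyb] add [asnkf] -> 8 lines: aud uufl tasqt cury asnkf flp jbsxo sswq
Final line count: 8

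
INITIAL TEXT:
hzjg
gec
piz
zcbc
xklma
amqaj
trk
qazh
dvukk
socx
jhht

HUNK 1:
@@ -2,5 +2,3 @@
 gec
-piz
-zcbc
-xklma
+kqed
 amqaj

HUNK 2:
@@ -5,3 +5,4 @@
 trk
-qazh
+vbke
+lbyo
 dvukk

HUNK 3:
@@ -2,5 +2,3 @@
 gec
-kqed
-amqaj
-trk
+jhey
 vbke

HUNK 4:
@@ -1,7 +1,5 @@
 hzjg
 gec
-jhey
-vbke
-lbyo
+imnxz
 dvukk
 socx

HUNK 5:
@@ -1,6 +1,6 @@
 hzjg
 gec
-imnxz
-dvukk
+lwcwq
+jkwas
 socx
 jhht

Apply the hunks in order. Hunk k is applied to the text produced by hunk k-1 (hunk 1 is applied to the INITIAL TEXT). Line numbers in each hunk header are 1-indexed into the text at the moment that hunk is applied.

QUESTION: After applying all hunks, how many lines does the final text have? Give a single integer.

Hunk 1: at line 2 remove [piz,zcbc,xklma] add [kqed] -> 9 lines: hzjg gec kqed amqaj trk qazh dvukk socx jhht
Hunk 2: at line 5 remove [qazh] add [vbke,lbyo] -> 10 lines: hzjg gec kqed amqaj trk vbke lbyo dvukk socx jhht
Hunk 3: at line 2 remove [kqed,amqaj,trk] add [jhey] -> 8 lines: hzjg gec jhey vbke lbyo dvukk socx jhht
Hunk 4: at line 1 remove [jhey,vbke,lbyo] add [imnxz] -> 6 lines: hzjg gec imnxz dvukk socx jhht
Hunk 5: at line 1 remove [imnxz,dvukk] add [lwcwq,jkwas] -> 6 lines: hzjg gec lwcwq jkwas socx jhht
Final line count: 6

Answer: 6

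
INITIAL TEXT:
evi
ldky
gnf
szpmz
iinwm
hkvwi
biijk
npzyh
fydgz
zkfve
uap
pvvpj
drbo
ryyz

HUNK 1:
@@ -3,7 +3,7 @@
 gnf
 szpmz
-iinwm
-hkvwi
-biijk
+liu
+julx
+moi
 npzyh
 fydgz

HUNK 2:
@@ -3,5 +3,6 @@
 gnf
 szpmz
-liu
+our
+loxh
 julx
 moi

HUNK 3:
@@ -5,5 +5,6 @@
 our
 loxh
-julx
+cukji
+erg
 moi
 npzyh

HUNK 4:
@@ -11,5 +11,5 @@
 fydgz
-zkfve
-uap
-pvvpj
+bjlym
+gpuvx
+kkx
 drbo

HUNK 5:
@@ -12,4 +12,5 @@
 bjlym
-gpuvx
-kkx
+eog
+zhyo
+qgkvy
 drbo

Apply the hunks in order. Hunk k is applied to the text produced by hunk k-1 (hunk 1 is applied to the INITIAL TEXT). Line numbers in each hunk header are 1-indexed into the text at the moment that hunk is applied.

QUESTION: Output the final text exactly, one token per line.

Answer: evi
ldky
gnf
szpmz
our
loxh
cukji
erg
moi
npzyh
fydgz
bjlym
eog
zhyo
qgkvy
drbo
ryyz

Derivation:
Hunk 1: at line 3 remove [iinwm,hkvwi,biijk] add [liu,julx,moi] -> 14 lines: evi ldky gnf szpmz liu julx moi npzyh fydgz zkfve uap pvvpj drbo ryyz
Hunk 2: at line 3 remove [liu] add [our,loxh] -> 15 lines: evi ldky gnf szpmz our loxh julx moi npzyh fydgz zkfve uap pvvpj drbo ryyz
Hunk 3: at line 5 remove [julx] add [cukji,erg] -> 16 lines: evi ldky gnf szpmz our loxh cukji erg moi npzyh fydgz zkfve uap pvvpj drbo ryyz
Hunk 4: at line 11 remove [zkfve,uap,pvvpj] add [bjlym,gpuvx,kkx] -> 16 lines: evi ldky gnf szpmz our loxh cukji erg moi npzyh fydgz bjlym gpuvx kkx drbo ryyz
Hunk 5: at line 12 remove [gpuvx,kkx] add [eog,zhyo,qgkvy] -> 17 lines: evi ldky gnf szpmz our loxh cukji erg moi npzyh fydgz bjlym eog zhyo qgkvy drbo ryyz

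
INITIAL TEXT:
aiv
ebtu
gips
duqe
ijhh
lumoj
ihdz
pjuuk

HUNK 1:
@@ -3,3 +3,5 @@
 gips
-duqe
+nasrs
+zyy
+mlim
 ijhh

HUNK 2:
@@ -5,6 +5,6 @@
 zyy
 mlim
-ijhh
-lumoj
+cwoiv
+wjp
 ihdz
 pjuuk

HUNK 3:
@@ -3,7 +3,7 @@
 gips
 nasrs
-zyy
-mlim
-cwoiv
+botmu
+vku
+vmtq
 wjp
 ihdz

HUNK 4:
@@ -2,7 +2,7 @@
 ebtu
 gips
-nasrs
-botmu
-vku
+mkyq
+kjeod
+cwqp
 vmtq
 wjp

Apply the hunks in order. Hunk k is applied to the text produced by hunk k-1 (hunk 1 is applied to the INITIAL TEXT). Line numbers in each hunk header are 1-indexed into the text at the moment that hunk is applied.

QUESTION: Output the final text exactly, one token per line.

Hunk 1: at line 3 remove [duqe] add [nasrs,zyy,mlim] -> 10 lines: aiv ebtu gips nasrs zyy mlim ijhh lumoj ihdz pjuuk
Hunk 2: at line 5 remove [ijhh,lumoj] add [cwoiv,wjp] -> 10 lines: aiv ebtu gips nasrs zyy mlim cwoiv wjp ihdz pjuuk
Hunk 3: at line 3 remove [zyy,mlim,cwoiv] add [botmu,vku,vmtq] -> 10 lines: aiv ebtu gips nasrs botmu vku vmtq wjp ihdz pjuuk
Hunk 4: at line 2 remove [nasrs,botmu,vku] add [mkyq,kjeod,cwqp] -> 10 lines: aiv ebtu gips mkyq kjeod cwqp vmtq wjp ihdz pjuuk

Answer: aiv
ebtu
gips
mkyq
kjeod
cwqp
vmtq
wjp
ihdz
pjuuk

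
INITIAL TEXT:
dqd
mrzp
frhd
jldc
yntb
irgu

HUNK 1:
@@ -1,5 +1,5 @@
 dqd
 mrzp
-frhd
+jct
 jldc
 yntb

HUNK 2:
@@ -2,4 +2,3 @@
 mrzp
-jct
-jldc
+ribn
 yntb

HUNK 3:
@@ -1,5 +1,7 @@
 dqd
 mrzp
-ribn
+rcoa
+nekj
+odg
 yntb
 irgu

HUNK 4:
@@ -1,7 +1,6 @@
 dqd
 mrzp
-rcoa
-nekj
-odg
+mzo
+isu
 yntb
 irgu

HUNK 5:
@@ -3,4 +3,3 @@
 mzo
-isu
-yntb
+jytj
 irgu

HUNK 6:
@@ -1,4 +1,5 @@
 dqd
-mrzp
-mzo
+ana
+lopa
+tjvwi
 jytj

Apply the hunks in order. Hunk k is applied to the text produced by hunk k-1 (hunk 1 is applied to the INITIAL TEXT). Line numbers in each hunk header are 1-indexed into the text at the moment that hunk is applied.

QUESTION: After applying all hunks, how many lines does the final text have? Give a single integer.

Answer: 6

Derivation:
Hunk 1: at line 1 remove [frhd] add [jct] -> 6 lines: dqd mrzp jct jldc yntb irgu
Hunk 2: at line 2 remove [jct,jldc] add [ribn] -> 5 lines: dqd mrzp ribn yntb irgu
Hunk 3: at line 1 remove [ribn] add [rcoa,nekj,odg] -> 7 lines: dqd mrzp rcoa nekj odg yntb irgu
Hunk 4: at line 1 remove [rcoa,nekj,odg] add [mzo,isu] -> 6 lines: dqd mrzp mzo isu yntb irgu
Hunk 5: at line 3 remove [isu,yntb] add [jytj] -> 5 lines: dqd mrzp mzo jytj irgu
Hunk 6: at line 1 remove [mrzp,mzo] add [ana,lopa,tjvwi] -> 6 lines: dqd ana lopa tjvwi jytj irgu
Final line count: 6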